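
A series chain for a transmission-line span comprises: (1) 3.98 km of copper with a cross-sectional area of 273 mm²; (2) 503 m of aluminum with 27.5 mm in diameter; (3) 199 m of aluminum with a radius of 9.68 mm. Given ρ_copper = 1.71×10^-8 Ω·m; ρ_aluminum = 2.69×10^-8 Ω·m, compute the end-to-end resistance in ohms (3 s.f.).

Seg 1: A = 273 mm² = 2.730e-04 m²
R_1 = (1.71×10^-8)(3980)/(2.730e-04) = 0.2493 Ω
Seg 2: A = π(d/2)² = π(1.3750e-02 m)² = 5.940e-04 m²
R_2 = (2.69×10^-8)(503)/(5.940e-04) = 0.02278 Ω
Seg 3: A = πr² = π(9.6800e-03 m)² = 2.944e-04 m²
R_3 = (2.69×10^-8)(199)/(2.944e-04) = 0.01818 Ω
R_total = R_1 + R_2 + R_3 = 0.290 Ω

0.290 Ω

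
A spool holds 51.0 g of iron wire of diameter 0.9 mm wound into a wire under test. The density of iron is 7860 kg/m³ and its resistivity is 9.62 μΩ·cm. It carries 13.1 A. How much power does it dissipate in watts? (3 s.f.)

ρ = 9.62 μΩ·cm = 9.62×10^-8 Ω·m
A = π(d/2)² = π(4.5000e-04 m)² = 6.3617e-07 m²
L = m/(density·A) = 0.051/(7860×6.3617e-07) = 10.2 m
R = ρL/A = (9.62×10^-8)(10.2)/(6.3617e-07) = 1.542 Ω
P = I²R = (13.1)² × 1.542 = 265 W

265 W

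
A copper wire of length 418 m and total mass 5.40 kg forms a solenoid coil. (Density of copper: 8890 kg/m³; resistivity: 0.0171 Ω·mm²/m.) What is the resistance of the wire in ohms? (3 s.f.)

ρ = 0.0171 Ω·mm²/m = 1.71×10^-8 Ω·m
A = m/(density·L) = 5.4/(8890×418) = 1.4532e-06 m²
R = ρL/A = (1.71×10^-8)(418)/(1.4532e-06) = 4.92 Ω

4.92 Ω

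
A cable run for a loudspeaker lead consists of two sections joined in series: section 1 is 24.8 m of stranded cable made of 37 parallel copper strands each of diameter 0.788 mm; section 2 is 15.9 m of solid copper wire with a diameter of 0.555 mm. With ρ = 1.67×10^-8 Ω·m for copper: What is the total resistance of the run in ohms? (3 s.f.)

1.12 Ω

Section 1: A_strand = π(3.9400e-04)² = 4.877e-07 m²; R₁ = ρL/(N·A_s) = (1.67×10^-8)(24.8)/(37×4.877e-07) = 0.02295 Ω
Section 2: A = π(d/2)² = π(2.7750e-04 m)² = 2.419e-07 m²
R₂ = (1.67×10^-8)(15.9)/(2.419e-07) = 1.098 Ω
R = R₁ + R₂ = 1.12 Ω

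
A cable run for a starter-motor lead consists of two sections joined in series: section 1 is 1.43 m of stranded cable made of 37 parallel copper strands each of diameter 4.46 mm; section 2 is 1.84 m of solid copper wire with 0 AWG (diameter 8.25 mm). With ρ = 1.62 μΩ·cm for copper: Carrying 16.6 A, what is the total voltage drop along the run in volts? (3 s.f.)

ρ = 1.62 μΩ·cm = 1.62×10^-8 Ω·m
Section 1: A_strand = π(2.2300e-03)² = 1.562e-05 m²; R₁ = ρL/(N·A_s) = (1.62×10^-8)(1.43)/(37×1.562e-05) = 4.008×10^-5 Ω
Section 2: A = π(8.25/2 mm)² = π(4.1250e-03 m)² = 5.346e-05 m²
R₂ = (1.62×10^-8)(1.84)/(5.346e-05) = 5.576×10^-4 Ω
R = R₁ + R₂ = 5.977×10^-4 Ω
V = IR = 16.6 × 5.977×10^-4 = 0.00992 V

0.00992 V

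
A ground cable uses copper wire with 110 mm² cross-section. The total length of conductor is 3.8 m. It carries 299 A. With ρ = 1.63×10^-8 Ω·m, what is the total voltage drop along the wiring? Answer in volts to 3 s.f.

0.168 V

A = 110 mm² = 1.100e-04 m²
R = ρL/A = (1.63×10^-8)(3.8)/(1.100e-04) = 5.631×10^-4 Ω
V = IR = 299 × 5.631×10^-4 = 0.168 V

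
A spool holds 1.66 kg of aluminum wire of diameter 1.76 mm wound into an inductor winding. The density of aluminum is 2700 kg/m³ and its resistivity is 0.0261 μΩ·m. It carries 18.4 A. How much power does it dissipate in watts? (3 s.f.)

918 W

ρ = 0.0261 μΩ·m = 2.61×10^-8 Ω·m
A = π(d/2)² = π(8.8000e-04 m)² = 2.4328e-06 m²
L = m/(density·A) = 1.66/(2700×2.4328e-06) = 252.7 m
R = ρL/A = (2.61×10^-8)(252.7)/(2.4328e-06) = 2.711 Ω
P = I²R = (18.4)² × 2.711 = 918 W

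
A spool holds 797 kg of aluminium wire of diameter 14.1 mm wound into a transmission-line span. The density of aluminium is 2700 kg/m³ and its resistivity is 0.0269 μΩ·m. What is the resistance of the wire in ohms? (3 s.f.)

0.326 Ω

ρ = 0.0269 μΩ·m = 2.69×10^-8 Ω·m
A = π(d/2)² = π(7.0500e-03 m)² = 1.5615e-04 m²
L = m/(density·A) = 797/(2700×1.5615e-04) = 1890 m
R = ρL/A = (2.69×10^-8)(1890)/(1.5615e-04) = 0.326 Ω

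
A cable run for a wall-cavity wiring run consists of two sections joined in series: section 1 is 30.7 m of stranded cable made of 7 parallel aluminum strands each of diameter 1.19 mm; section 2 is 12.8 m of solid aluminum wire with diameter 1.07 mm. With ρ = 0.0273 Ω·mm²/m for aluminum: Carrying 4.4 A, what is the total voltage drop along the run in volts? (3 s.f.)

ρ = 0.0273 Ω·mm²/m = 2.73×10^-8 Ω·m
Section 1: A_strand = π(5.9500e-04)² = 1.112e-06 m²; R₁ = ρL/(N·A_s) = (2.73×10^-8)(30.7)/(7×1.112e-06) = 0.1077 Ω
Section 2: A = π(d/2)² = π(5.3500e-04 m)² = 8.992e-07 m²
R₂ = (2.73×10^-8)(12.8)/(8.992e-07) = 0.3886 Ω
R = R₁ + R₂ = 0.4963 Ω
V = IR = 4.4 × 0.4963 = 2.18 V

2.18 V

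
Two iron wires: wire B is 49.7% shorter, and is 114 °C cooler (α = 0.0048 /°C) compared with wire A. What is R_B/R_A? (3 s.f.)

0.228

R ∝ ρL/d² with ρ ∝ (1+αΔT), so R_B/R_A = (1 − 49.7/100) × (1 − 0.0048×114)
= 0.503 × 0.4528 = 0.228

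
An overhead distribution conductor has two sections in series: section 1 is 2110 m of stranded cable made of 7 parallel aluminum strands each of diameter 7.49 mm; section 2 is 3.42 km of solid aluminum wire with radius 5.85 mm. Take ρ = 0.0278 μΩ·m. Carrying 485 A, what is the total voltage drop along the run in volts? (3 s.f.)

521 V

ρ = 0.0278 μΩ·m = 2.78×10^-8 Ω·m
Section 1: A_strand = π(3.7450e-03)² = 4.406e-05 m²; R₁ = ρL/(N·A_s) = (2.78×10^-8)(2110)/(7×4.406e-05) = 0.1902 Ω
Section 2: A = πr² = π(5.8500e-03 m)² = 1.075e-04 m²
R₂ = (2.78×10^-8)(3420)/(1.075e-04) = 0.8843 Ω
R = R₁ + R₂ = 1.075 Ω
V = IR = 485 × 1.075 = 521 V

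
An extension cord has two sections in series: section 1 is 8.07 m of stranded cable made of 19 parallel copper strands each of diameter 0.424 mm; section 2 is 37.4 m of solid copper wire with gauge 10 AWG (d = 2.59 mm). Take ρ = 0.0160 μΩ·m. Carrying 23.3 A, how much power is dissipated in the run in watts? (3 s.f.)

87.8 W

ρ = 0.0160 μΩ·m = 1.60×10^-8 Ω·m
Section 1: A_strand = π(2.1200e-04)² = 1.412e-07 m²; R₁ = ρL/(N·A_s) = (1.60×10^-8)(8.07)/(19×1.412e-07) = 0.04813 Ω
Section 2: A = π(2.59/2 mm)² = π(1.2950e-03 m)² = 5.269e-06 m²
R₂ = (1.60×10^-8)(37.4)/(5.269e-06) = 0.1136 Ω
R = R₁ + R₂ = 0.1617 Ω
P = I²R = (23.3)² × 0.1617 = 87.8 W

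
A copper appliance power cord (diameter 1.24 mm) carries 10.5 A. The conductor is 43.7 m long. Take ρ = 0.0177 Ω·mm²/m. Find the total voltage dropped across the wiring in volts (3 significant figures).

ρ = 0.0177 Ω·mm²/m = 1.77×10^-8 Ω·m
A = π(d/2)² = π(6.2000e-04 m)² = 1.208e-06 m²
R = ρL/A = (1.77×10^-8)(43.7)/(1.208e-06) = 0.6405 Ω
V = IR = 10.5 × 0.6405 = 6.73 V

6.73 V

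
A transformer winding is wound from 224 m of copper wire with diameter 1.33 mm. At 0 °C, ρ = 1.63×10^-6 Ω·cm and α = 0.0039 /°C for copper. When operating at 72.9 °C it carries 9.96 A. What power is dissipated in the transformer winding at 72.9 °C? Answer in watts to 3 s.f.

ρ = 1.63×10^-6 Ω·cm = 1.63×10^-8 Ω·m
A = π(d/2)² = π(6.6500e-04 m)² = 1.389e-06 m²
R₍0₎ = ρL/A = (1.63×10^-8)(224)/(1.389e-06) = 2.628 Ω
R₍72.9₎ = R₍0₎(1 + αΔT) = 2.628 × (1 + 0.0039×72.9) = 3.375 Ω
P = I²R = (9.96)² × 3.375 = 335 W

335 W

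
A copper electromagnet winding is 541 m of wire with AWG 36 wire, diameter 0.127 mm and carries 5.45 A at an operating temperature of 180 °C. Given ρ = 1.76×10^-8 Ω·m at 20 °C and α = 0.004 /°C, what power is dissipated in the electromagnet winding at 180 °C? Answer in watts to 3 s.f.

36600 W

A = π(0.127/2 mm)² = π(6.3500e-05 m)² = 1.267e-08 m²
R₍20₎ = ρL/A = (1.76×10^-8)(541)/(1.267e-08) = 751.6 Ω
R₍180₎ = R₍20₎(1 + αΔT) = 751.6 × (1 + 0.004×160) = 1233 Ω
P = I²R = (5.45)² × 1233 = 36600 W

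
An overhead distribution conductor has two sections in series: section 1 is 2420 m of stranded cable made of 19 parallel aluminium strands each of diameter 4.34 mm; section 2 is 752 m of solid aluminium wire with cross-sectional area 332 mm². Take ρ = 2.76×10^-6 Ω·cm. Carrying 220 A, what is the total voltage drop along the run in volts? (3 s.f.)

66.0 V

ρ = 2.76×10^-6 Ω·cm = 2.76×10^-8 Ω·m
Section 1: A_strand = π(2.1700e-03)² = 1.479e-05 m²; R₁ = ρL/(N·A_s) = (2.76×10^-8)(2420)/(19×1.479e-05) = 0.2376 Ω
Section 2: A = 332 mm² = 3.320e-04 m²
R₂ = (2.76×10^-8)(752)/(3.320e-04) = 0.06252 Ω
R = R₁ + R₂ = 0.3001 Ω
V = IR = 220 × 0.3001 = 66.0 V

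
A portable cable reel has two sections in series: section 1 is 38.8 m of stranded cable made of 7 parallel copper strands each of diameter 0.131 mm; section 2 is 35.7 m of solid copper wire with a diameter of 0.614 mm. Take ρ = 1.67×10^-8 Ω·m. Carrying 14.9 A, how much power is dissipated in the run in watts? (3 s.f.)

Section 1: A_strand = π(6.5500e-05)² = 1.348e-08 m²; R₁ = ρL/(N·A_s) = (1.67×10^-8)(38.8)/(7×1.348e-08) = 6.868 Ω
Section 2: A = π(d/2)² = π(3.0700e-04 m)² = 2.961e-07 m²
R₂ = (1.67×10^-8)(35.7)/(2.961e-07) = 2.014 Ω
R = R₁ + R₂ = 8.881 Ω
P = I²R = (14.9)² × 8.881 = 1970 W

1970 W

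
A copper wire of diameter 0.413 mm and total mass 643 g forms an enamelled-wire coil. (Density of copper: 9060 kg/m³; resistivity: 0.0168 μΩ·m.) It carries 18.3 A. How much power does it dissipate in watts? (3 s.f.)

ρ = 0.0168 μΩ·m = 1.68×10^-8 Ω·m
A = π(d/2)² = π(2.0650e-04 m)² = 1.3396e-07 m²
L = m/(density·A) = 0.643/(9060×1.3396e-07) = 529.8 m
R = ρL/A = (1.68×10^-8)(529.8)/(1.3396e-07) = 66.44 Ω
P = I²R = (18.3)² × 66.44 = 22200 W

22200 W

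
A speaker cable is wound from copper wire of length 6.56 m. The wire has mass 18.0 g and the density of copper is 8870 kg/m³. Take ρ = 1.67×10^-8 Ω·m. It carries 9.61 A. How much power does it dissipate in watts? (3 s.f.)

A = m/(density·L) = 0.018/(8870×6.56) = 3.0935e-07 m²
R = ρL/A = (1.67×10^-8)(6.56)/(3.0935e-07) = 0.3541 Ω
P = I²R = (9.61)² × 0.3541 = 32.7 W

32.7 W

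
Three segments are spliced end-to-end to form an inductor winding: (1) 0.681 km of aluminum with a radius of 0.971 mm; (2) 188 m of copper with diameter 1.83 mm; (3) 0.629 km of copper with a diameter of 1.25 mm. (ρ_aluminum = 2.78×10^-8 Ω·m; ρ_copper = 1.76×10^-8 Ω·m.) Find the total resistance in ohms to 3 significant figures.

Seg 1: A = πr² = π(9.7100e-04 m)² = 2.962e-06 m²
R_1 = (2.78×10^-8)(681)/(2.962e-06) = 6.392 Ω
Seg 2: A = π(d/2)² = π(9.1500e-04 m)² = 2.630e-06 m²
R_2 = (1.76×10^-8)(188)/(2.630e-06) = 1.258 Ω
Seg 3: A = π(d/2)² = π(6.2500e-04 m)² = 1.227e-06 m²
R_3 = (1.76×10^-8)(629)/(1.227e-06) = 9.021 Ω
R_total = R_1 + R_2 + R_3 = 16.7 Ω

16.7 Ω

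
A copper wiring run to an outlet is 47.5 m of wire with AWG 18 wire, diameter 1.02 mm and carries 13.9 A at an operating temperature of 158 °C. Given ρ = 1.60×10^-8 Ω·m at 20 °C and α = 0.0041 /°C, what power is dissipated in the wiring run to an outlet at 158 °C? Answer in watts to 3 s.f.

281 W

A = π(1.02/2 mm)² = π(5.1000e-04 m)² = 8.171e-07 m²
R₍20₎ = ρL/A = (1.60×10^-8)(47.5)/(8.171e-07) = 0.9301 Ω
R₍158₎ = R₍20₎(1 + αΔT) = 0.9301 × (1 + 0.0041×138) = 1.456 Ω
P = I²R = (13.9)² × 1.456 = 281 W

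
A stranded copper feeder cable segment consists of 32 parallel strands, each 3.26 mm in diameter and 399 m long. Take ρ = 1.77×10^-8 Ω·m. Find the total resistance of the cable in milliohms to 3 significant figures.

A_strand = π(1.6300e-03 m)² = 8.347e-06 m²
R_strand = ρL/A = (1.77×10^-8)(399)/(8.347e-06) = 0.8461 Ω
R_total = R_strand/N = 0.8461/32 = 26.4 mΩ

26.4 mΩ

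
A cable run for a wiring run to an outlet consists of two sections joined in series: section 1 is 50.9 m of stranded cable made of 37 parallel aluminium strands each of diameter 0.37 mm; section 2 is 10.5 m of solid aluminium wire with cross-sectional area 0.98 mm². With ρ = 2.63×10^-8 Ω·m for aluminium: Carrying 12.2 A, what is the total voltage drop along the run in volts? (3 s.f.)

7.54 V

Section 1: A_strand = π(1.8500e-04)² = 1.075e-07 m²; R₁ = ρL/(N·A_s) = (2.63×10^-8)(50.9)/(37×1.075e-07) = 0.3365 Ω
Section 2: A = 0.98 mm² = 9.800e-07 m²
R₂ = (2.63×10^-8)(10.5)/(9.800e-07) = 0.2818 Ω
R = R₁ + R₂ = 0.6183 Ω
V = IR = 12.2 × 0.6183 = 7.54 V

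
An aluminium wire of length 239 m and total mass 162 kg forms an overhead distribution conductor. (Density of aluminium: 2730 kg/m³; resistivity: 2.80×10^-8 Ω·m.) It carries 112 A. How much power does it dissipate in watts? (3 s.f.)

A = m/(density·L) = 162/(2730×239) = 2.4829e-04 m²
R = ρL/A = (2.80×10^-8)(239)/(2.4829e-04) = 0.02695 Ω
P = I²R = (112)² × 0.02695 = 338 W

338 W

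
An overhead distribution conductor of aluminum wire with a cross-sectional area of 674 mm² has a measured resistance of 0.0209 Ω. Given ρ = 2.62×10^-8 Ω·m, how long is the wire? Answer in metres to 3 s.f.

A = 674 mm² = 6.740e-04 m²
L = RA/ρ = (0.0209)(6.740e-04)/(2.62×10^-8) = 538 m

538 m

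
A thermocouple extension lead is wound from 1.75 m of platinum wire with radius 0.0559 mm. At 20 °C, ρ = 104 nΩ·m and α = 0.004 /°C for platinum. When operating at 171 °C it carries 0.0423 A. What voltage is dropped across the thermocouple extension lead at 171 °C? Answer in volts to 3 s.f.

1.26 V

ρ = 104 nΩ·m = 1.04×10^-7 Ω·m
A = πr² = π(5.5900e-05 m)² = 9.817e-09 m²
R₍20₎ = ρL/A = (1.04×10^-7)(1.75)/(9.817e-09) = 18.54 Ω
R₍171₎ = R₍20₎(1 + αΔT) = 18.54 × (1 + 0.004×151) = 29.74 Ω
V = IR = 0.0423 × 29.74 = 1.26 V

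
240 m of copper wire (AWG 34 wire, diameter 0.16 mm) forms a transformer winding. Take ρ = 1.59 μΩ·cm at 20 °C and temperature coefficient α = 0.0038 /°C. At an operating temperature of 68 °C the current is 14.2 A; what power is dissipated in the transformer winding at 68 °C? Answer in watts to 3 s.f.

ρ = 1.59 μΩ·cm = 1.59×10^-8 Ω·m
A = π(0.16/2 mm)² = π(8.0000e-05 m)² = 2.011e-08 m²
R₍20₎ = ρL/A = (1.59×10^-8)(240)/(2.011e-08) = 189.8 Ω
R₍68₎ = R₍20₎(1 + αΔT) = 189.8 × (1 + 0.0038×48) = 224.4 Ω
P = I²R = (14.2)² × 224.4 = 45300 W

45300 W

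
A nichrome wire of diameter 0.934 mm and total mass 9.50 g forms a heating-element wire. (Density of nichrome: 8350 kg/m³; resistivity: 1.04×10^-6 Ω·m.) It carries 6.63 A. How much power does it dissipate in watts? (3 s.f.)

A = π(d/2)² = π(4.6700e-04 m)² = 6.8515e-07 m²
L = m/(density·A) = 0.0095/(8350×6.8515e-07) = 1.661 m
R = ρL/A = (1.04×10^-6)(1.661)/(6.8515e-07) = 2.521 Ω
P = I²R = (6.63)² × 2.521 = 111 W

111 W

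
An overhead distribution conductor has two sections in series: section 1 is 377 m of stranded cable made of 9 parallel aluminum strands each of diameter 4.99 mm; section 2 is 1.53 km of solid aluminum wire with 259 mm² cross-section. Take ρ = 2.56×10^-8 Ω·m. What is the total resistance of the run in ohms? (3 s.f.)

0.206 Ω

Section 1: A_strand = π(2.4950e-03)² = 1.956e-05 m²; R₁ = ρL/(N·A_s) = (2.56×10^-8)(377)/(9×1.956e-05) = 0.05483 Ω
Section 2: A = 259 mm² = 2.590e-04 m²
R₂ = (2.56×10^-8)(1530)/(2.590e-04) = 0.1512 Ω
R = R₁ + R₂ = 0.206 Ω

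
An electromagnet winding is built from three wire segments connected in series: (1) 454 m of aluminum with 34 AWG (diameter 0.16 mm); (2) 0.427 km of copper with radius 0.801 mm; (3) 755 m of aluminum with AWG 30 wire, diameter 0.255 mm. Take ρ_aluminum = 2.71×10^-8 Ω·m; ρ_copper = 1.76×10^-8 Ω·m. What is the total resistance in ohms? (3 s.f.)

Seg 1: A = π(0.16/2 mm)² = π(8.0000e-05 m)² = 2.011e-08 m²
R_1 = (2.71×10^-8)(454)/(2.011e-08) = 611.9 Ω
Seg 2: A = πr² = π(8.0100e-04 m)² = 2.016e-06 m²
R_2 = (1.76×10^-8)(427)/(2.016e-06) = 3.728 Ω
Seg 3: A = π(0.255/2 mm)² = π(1.2750e-04 m)² = 5.107e-08 m²
R_3 = (2.71×10^-8)(755)/(5.107e-08) = 400.6 Ω
R_total = R_1 + R_2 + R_3 = 1020 Ω

1020 Ω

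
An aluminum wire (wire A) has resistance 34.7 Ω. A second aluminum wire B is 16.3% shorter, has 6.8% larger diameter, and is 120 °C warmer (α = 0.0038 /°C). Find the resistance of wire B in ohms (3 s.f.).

37.1 Ω

R ∝ ρL/d² with ρ ∝ (1+αΔT), so R_B/R_A = (1 − 16.3/100) × (1 + 6.8/100)⁻² × (1 + 0.0038×120)
= 0.837 × 0.8767 × 1.456 = 1.068
R_B = 1.068 × 34.7 = 37.1 Ω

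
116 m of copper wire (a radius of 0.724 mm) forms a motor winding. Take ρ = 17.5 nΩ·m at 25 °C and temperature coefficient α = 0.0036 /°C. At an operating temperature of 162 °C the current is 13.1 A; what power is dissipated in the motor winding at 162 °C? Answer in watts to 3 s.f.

ρ = 17.5 nΩ·m = 1.75×10^-8 Ω·m
A = πr² = π(7.2400e-04 m)² = 1.647e-06 m²
R₍25₎ = ρL/A = (1.75×10^-8)(116)/(1.647e-06) = 1.233 Ω
R₍162₎ = R₍25₎(1 + αΔT) = 1.233 × (1 + 0.0036×137) = 1.841 Ω
P = I²R = (13.1)² × 1.841 = 316 W

316 W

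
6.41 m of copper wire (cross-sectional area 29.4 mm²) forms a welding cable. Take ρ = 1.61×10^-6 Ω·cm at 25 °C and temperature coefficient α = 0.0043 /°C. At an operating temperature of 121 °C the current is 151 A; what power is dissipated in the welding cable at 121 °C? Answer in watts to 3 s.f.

ρ = 1.61×10^-6 Ω·cm = 1.61×10^-8 Ω·m
A = 29.4 mm² = 2.940e-05 m²
R₍25₎ = ρL/A = (1.61×10^-8)(6.41)/(2.940e-05) = 0.00351 Ω
R₍121₎ = R₍25₎(1 + αΔT) = 0.00351 × (1 + 0.0043×96) = 0.004959 Ω
P = I²R = (151)² × 0.004959 = 113 W

113 W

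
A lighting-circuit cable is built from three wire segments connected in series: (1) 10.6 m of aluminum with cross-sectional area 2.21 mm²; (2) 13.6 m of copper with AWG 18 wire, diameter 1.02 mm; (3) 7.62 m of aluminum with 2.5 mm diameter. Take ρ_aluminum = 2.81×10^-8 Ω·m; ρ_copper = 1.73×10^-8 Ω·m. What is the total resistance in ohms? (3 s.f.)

Seg 1: A = 2.21 mm² = 2.210e-06 m²
R_1 = (2.81×10^-8)(10.6)/(2.210e-06) = 0.1348 Ω
Seg 2: A = π(1.02/2 mm)² = π(5.1000e-04 m)² = 8.171e-07 m²
R_2 = (1.73×10^-8)(13.6)/(8.171e-07) = 0.2879 Ω
Seg 3: A = π(d/2)² = π(1.2500e-03 m)² = 4.909e-06 m²
R_3 = (2.81×10^-8)(7.62)/(4.909e-06) = 0.04362 Ω
R_total = R_1 + R_2 + R_3 = 0.466 Ω

0.466 Ω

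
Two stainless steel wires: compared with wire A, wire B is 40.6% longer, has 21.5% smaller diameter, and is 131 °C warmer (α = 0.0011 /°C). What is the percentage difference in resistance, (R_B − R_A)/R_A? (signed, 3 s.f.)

R ∝ ρL/d² with ρ ∝ (1+αΔT), so R_B/R_A = (1 + 40.6/100) × (1 − 21.5/100)⁻² × (1 + 0.0011×131)
= 1.406 × 1.623 × 1.144 = 2.61
(R_B − R_A)/R_A = 2.61 − 1 = 161%

161%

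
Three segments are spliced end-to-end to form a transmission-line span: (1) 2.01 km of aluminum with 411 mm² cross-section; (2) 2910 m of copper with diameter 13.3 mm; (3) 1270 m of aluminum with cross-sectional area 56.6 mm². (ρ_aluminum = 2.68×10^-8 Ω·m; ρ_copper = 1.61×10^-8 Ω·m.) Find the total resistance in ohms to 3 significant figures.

1.07 Ω

Seg 1: A = 411 mm² = 4.110e-04 m²
R_1 = (2.68×10^-8)(2010)/(4.110e-04) = 0.1311 Ω
Seg 2: A = π(d/2)² = π(6.6500e-03 m)² = 1.389e-04 m²
R_2 = (1.61×10^-8)(2910)/(1.389e-04) = 0.3372 Ω
Seg 3: A = 56.6 mm² = 5.660e-05 m²
R_3 = (2.68×10^-8)(1270)/(5.660e-05) = 0.6013 Ω
R_total = R_1 + R_2 + R_3 = 1.07 Ω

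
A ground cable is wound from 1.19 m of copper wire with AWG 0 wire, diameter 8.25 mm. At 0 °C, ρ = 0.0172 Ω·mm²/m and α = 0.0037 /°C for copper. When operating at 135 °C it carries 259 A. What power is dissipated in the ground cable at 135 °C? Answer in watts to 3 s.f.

38.5 W

ρ = 0.0172 Ω·mm²/m = 1.72×10^-8 Ω·m
A = π(8.25/2 mm)² = π(4.1250e-03 m)² = 5.346e-05 m²
R₍0₎ = ρL/A = (1.72×10^-8)(1.19)/(5.346e-05) = 3.829×10^-4 Ω
R₍135₎ = R₍0₎(1 + αΔT) = 3.829×10^-4 × (1 + 0.0037×135) = 5.741×10^-4 Ω
P = I²R = (259)² × 5.741×10^-4 = 38.5 W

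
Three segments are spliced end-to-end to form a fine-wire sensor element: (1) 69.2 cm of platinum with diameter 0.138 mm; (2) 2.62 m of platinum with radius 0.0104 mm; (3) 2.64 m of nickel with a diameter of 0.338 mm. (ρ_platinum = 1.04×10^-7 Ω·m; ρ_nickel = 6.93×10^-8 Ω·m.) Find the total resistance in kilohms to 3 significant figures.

0.809 kΩ

Seg 1: A = π(d/2)² = π(6.9000e-05 m)² = 1.496e-08 m²
R_1 = (1.04×10^-7)(0.692)/(1.496e-08) = 4.812 Ω
Seg 2: A = πr² = π(1.0400e-05 m)² = 3.398e-10 m²
R_2 = (1.04×10^-7)(2.62)/(3.398e-10) = 801.9 Ω
Seg 3: A = π(d/2)² = π(1.6900e-04 m)² = 8.973e-08 m²
R_3 = (6.93×10^-8)(2.64)/(8.973e-08) = 2.039 Ω
R_total = R_1 + R_2 + R_3 = 0.809 kΩ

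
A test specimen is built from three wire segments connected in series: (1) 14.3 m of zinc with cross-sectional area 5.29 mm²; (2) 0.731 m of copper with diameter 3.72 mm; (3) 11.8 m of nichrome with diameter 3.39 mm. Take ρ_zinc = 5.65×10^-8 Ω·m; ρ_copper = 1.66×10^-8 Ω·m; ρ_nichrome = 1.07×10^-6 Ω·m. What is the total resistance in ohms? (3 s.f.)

Seg 1: A = 5.29 mm² = 5.290e-06 m²
R_1 = (5.65×10^-8)(14.3)/(5.290e-06) = 0.1527 Ω
Seg 2: A = π(d/2)² = π(1.8600e-03 m)² = 1.087e-05 m²
R_2 = (1.66×10^-8)(0.731)/(1.087e-05) = 0.001116 Ω
Seg 3: A = π(d/2)² = π(1.6950e-03 m)² = 9.026e-06 m²
R_3 = (1.07×10^-6)(11.8)/(9.026e-06) = 1.399 Ω
R_total = R_1 + R_2 + R_3 = 1.55 Ω

1.55 Ω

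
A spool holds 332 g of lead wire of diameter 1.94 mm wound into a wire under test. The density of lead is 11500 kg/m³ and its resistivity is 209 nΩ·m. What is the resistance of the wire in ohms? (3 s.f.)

ρ = 209 nΩ·m = 2.09×10^-7 Ω·m
A = π(d/2)² = π(9.7000e-04 m)² = 2.9559e-06 m²
L = m/(density·A) = 0.332/(11500×2.9559e-06) = 9.767 m
R = ρL/A = (2.09×10^-7)(9.767)/(2.9559e-06) = 0.691 Ω

0.691 Ω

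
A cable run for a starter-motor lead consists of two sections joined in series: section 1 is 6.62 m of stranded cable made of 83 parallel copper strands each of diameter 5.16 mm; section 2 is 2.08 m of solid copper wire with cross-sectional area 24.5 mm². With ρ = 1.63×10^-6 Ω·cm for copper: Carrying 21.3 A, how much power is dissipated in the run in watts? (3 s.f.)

0.656 W

ρ = 1.63×10^-6 Ω·cm = 1.63×10^-8 Ω·m
Section 1: A_strand = π(2.5800e-03)² = 2.091e-05 m²; R₁ = ρL/(N·A_s) = (1.63×10^-8)(6.62)/(83×2.091e-05) = 6.217×10^-5 Ω
Section 2: A = 24.5 mm² = 2.450e-05 m²
R₂ = (1.63×10^-8)(2.08)/(2.450e-05) = 0.001384 Ω
R = R₁ + R₂ = 0.001446 Ω
P = I²R = (21.3)² × 0.001446 = 0.656 W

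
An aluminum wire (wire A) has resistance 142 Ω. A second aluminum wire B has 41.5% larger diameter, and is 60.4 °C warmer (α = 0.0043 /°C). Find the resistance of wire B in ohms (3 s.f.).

89.3 Ω

R ∝ ρL/d² with ρ ∝ (1+αΔT), so R_B/R_A = (1 + 41.5/100)⁻² × (1 + 0.0043×60.4)
= 0.4994 × 1.26 = 0.6292
R_B = 0.6292 × 142 = 89.3 Ω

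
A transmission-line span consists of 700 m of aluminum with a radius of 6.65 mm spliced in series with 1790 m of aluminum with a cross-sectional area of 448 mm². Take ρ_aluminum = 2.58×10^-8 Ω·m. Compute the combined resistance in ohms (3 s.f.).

Segment 1: A = πr² = π(6.6500e-03 m)² = 1.389e-04 m²
R₁ = ρL/A = (2.58×10^-8)(700)/(1.389e-04) = 0.13 Ω
Segment 2: A = 448 mm² = 4.480e-04 m²
R₂ = (2.58×10^-8)(1790)/(4.480e-04) = 0.1031 Ω
R = R₁ + R₂ = 0.233 Ω

0.233 Ω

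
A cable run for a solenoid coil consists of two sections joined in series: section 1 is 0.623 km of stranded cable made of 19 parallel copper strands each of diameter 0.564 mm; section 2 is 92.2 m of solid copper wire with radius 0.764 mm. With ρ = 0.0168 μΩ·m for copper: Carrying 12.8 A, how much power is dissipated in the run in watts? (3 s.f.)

ρ = 0.0168 μΩ·m = 1.68×10^-8 Ω·m
Section 1: A_strand = π(2.8200e-04)² = 2.498e-07 m²; R₁ = ρL/(N·A_s) = (1.68×10^-8)(623)/(19×2.498e-07) = 2.205 Ω
Section 2: A = πr² = π(7.6400e-04 m)² = 1.834e-06 m²
R₂ = (1.68×10^-8)(92.2)/(1.834e-06) = 0.8447 Ω
R = R₁ + R₂ = 3.05 Ω
P = I²R = (12.8)² × 3.05 = 500 W

500 W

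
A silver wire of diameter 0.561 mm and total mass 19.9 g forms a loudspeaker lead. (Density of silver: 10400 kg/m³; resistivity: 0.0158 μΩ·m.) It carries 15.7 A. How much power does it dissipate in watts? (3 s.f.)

ρ = 0.0158 μΩ·m = 1.58×10^-8 Ω·m
A = π(d/2)² = π(2.8050e-04 m)² = 2.4718e-07 m²
L = m/(density·A) = 0.0199/(10400×2.4718e-07) = 7.741 m
R = ρL/A = (1.58×10^-8)(7.741)/(2.4718e-07) = 0.4948 Ω
P = I²R = (15.7)² × 0.4948 = 122 W

122 W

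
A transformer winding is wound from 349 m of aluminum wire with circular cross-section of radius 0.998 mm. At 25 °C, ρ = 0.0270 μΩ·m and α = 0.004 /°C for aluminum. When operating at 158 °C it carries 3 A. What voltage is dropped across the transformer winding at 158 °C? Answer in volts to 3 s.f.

ρ = 0.0270 μΩ·m = 2.70×10^-8 Ω·m
A = πr² = π(9.9800e-04 m)² = 3.129e-06 m²
R₍25₎ = ρL/A = (2.70×10^-8)(349)/(3.129e-06) = 3.011 Ω
R₍158₎ = R₍25₎(1 + αΔT) = 3.011 × (1 + 0.004×133) = 4.614 Ω
V = IR = 3 × 4.614 = 13.8 V

13.8 V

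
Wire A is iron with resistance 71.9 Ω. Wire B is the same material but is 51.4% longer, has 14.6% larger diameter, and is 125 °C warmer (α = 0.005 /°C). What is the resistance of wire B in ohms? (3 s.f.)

135 Ω

R ∝ ρL/d² with ρ ∝ (1+αΔT), so R_B/R_A = (1 + 51.4/100) × (1 + 14.6/100)⁻² × (1 + 0.005×125)
= 1.514 × 0.7614 × 1.625 = 1.873
R_B = 1.873 × 71.9 = 135 Ω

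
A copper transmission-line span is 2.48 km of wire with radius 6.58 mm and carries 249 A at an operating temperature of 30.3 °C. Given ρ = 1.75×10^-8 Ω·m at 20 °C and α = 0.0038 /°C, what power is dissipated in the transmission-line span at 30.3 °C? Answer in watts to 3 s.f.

20600 W

A = πr² = π(6.5800e-03 m)² = 1.360e-04 m²
R₍20₎ = ρL/A = (1.75×10^-8)(2480)/(1.360e-04) = 0.3191 Ω
R₍30.3₎ = R₍20₎(1 + αΔT) = 0.3191 × (1 + 0.0038×10.3) = 0.3316 Ω
P = I²R = (249)² × 0.3316 = 20600 W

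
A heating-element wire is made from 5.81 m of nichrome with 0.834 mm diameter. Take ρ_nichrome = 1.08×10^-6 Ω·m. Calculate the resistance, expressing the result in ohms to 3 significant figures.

A = π(d/2)² = π(4.1700e-04 m)² = 5.463e-07 m²
R = ρL/A = (1.08×10^-6)(5.81 m)/(5.463e-07 m²) = 11.5 Ω

11.5 Ω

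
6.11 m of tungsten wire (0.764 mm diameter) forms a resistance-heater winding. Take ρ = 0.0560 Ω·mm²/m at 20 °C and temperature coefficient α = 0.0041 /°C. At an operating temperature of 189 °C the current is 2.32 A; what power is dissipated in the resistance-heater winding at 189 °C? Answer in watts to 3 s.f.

6.80 W

ρ = 0.0560 Ω·mm²/m = 5.60×10^-8 Ω·m
A = π(d/2)² = π(3.8200e-04 m)² = 4.584e-07 m²
R₍20₎ = ρL/A = (5.60×10^-8)(6.11)/(4.584e-07) = 0.7464 Ω
R₍189₎ = R₍20₎(1 + αΔT) = 0.7464 × (1 + 0.0041×169) = 1.264 Ω
P = I²R = (2.32)² × 1.264 = 6.80 W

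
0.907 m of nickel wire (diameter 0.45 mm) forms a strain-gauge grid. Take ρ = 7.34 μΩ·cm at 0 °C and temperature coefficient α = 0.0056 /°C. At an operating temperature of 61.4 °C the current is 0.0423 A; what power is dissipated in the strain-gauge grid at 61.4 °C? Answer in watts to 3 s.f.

0.00101 W

ρ = 7.34 μΩ·cm = 7.34×10^-8 Ω·m
A = π(d/2)² = π(2.2500e-04 m)² = 1.590e-07 m²
R₍0₎ = ρL/A = (7.34×10^-8)(0.907)/(1.590e-07) = 0.4186 Ω
R₍61.4₎ = R₍0₎(1 + αΔT) = 0.4186 × (1 + 0.0056×61.4) = 0.5625 Ω
P = I²R = (0.0423)² × 0.5625 = 0.00101 W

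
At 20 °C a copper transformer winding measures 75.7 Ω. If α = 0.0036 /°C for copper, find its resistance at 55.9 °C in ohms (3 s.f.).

ΔT = 55.9 − 20 = 35.9 °C
R = R₀(1 + αΔT) = 75.7 × (1 + 0.0036×35.9) = 75.7 × 1.129 = 85.5 Ω

85.5 Ω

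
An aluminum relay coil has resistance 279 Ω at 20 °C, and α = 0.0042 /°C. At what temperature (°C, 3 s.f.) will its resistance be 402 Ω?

R = R₀(1 + α(T − T₀)) ⇒ T = T₀ + (R/R₀ − 1)/α
T = 20 + (402/279 − 1)/0.0042 = 20 + (0.4409)/0.0042 = 125 °C

125 °C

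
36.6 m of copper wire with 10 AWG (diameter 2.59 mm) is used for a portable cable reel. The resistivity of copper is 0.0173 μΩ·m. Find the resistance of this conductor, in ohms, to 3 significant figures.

0.120 Ω

ρ = 0.0173 μΩ·m = 1.73×10^-8 Ω·m
A = π(2.59/2 mm)² = π(1.2950e-03 m)² = 5.269e-06 m²
R = ρL/A = (1.73×10^-8)(36.6 m)/(5.269e-06 m²) = 0.120 Ω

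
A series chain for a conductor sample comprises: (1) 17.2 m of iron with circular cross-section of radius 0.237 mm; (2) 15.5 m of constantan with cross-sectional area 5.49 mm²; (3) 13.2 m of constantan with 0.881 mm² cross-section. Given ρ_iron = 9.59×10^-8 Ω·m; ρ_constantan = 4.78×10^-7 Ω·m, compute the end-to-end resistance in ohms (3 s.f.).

17.9 Ω

Seg 1: A = πr² = π(2.3700e-04 m)² = 1.765e-07 m²
R_1 = (9.59×10^-8)(17.2)/(1.765e-07) = 9.348 Ω
Seg 2: A = 5.49 mm² = 5.490e-06 m²
R_2 = (4.78×10^-7)(15.5)/(5.490e-06) = 1.35 Ω
Seg 3: A = 0.881 mm² = 8.810e-07 m²
R_3 = (4.78×10^-7)(13.2)/(8.810e-07) = 7.162 Ω
R_total = R_1 + R_2 + R_3 = 17.9 Ω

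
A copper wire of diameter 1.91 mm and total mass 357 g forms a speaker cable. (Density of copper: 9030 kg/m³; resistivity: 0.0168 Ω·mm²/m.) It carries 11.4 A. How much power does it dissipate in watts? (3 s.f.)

10.5 W

ρ = 0.0168 Ω·mm²/m = 1.68×10^-8 Ω·m
A = π(d/2)² = π(9.5500e-04 m)² = 2.8652e-06 m²
L = m/(density·A) = 0.357/(9030×2.8652e-06) = 13.8 m
R = ρL/A = (1.68×10^-8)(13.8)/(2.8652e-06) = 0.08091 Ω
P = I²R = (11.4)² × 0.08091 = 10.5 W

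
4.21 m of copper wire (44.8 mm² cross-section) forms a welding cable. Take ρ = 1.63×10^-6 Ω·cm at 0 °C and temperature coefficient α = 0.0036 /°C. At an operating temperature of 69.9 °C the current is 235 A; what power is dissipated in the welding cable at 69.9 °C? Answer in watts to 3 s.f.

106 W

ρ = 1.63×10^-6 Ω·cm = 1.63×10^-8 Ω·m
A = 44.8 mm² = 4.480e-05 m²
R₍0₎ = ρL/A = (1.63×10^-8)(4.21)/(4.480e-05) = 0.001532 Ω
R₍69.9₎ = R₍0₎(1 + αΔT) = 0.001532 × (1 + 0.0036×69.9) = 0.001917 Ω
P = I²R = (235)² × 0.001917 = 106 W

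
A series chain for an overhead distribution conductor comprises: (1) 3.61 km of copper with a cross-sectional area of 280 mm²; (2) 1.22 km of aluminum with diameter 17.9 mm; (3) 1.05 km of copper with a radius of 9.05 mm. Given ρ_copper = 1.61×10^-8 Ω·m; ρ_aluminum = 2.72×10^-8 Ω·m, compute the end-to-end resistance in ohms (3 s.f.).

0.405 Ω

Seg 1: A = 280 mm² = 2.800e-04 m²
R_1 = (1.61×10^-8)(3610)/(2.800e-04) = 0.2076 Ω
Seg 2: A = π(d/2)² = π(8.9500e-03 m)² = 2.516e-04 m²
R_2 = (2.72×10^-8)(1220)/(2.516e-04) = 0.1319 Ω
Seg 3: A = πr² = π(9.0500e-03 m)² = 2.573e-04 m²
R_3 = (1.61×10^-8)(1050)/(2.573e-04) = 0.0657 Ω
R_total = R_1 + R_2 + R_3 = 0.405 Ω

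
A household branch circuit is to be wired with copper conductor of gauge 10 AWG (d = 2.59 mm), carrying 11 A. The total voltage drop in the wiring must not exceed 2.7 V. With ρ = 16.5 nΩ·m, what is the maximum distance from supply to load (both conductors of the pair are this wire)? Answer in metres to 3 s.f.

ρ = 16.5 nΩ·m = 1.65×10^-8 Ω·m
A = π(2.59/2 mm)² = π(1.2950e-03 m)² = 5.269e-06 m²
L_max = V_max·A/(2·ρI) = (2.7)(5.269e-06)/(2×1.65×10^-8×11) = 39.2 m

39.2 m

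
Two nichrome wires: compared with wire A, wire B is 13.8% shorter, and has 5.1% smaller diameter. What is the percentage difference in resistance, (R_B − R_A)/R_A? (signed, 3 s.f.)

R ∝ L/d², so R_B/R_A = (1 − 13.8/100) × (1 − 5.1/100)⁻²
= 0.862 × 1.11 = 0.9571
(R_B − R_A)/R_A = 0.9571 − 1 = -4.29%

-4.29%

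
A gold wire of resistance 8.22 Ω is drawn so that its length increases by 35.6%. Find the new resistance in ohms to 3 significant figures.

15.1 Ω

k = 1 + 35.6/100 = 1.356; volume constant ⇒ A' = A/k, so R' = k²R.
R' = 1.839 × 8.22 = 15.1 Ω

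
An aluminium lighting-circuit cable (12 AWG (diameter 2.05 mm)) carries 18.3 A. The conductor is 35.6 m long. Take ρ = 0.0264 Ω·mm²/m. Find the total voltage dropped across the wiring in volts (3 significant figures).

ρ = 0.0264 Ω·mm²/m = 2.64×10^-8 Ω·m
A = π(2.05/2 mm)² = π(1.0250e-03 m)² = 3.301e-06 m²
R = ρL/A = (2.64×10^-8)(35.6)/(3.301e-06) = 0.2847 Ω
V = IR = 18.3 × 0.2847 = 5.21 V

5.21 V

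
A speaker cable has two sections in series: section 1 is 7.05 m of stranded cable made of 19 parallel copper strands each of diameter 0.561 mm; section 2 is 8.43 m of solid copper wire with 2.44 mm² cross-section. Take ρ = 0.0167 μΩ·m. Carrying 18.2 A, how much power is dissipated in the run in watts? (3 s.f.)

27.4 W

ρ = 0.0167 μΩ·m = 1.67×10^-8 Ω·m
Section 1: A_strand = π(2.8050e-04)² = 2.472e-07 m²; R₁ = ρL/(N·A_s) = (1.67×10^-8)(7.05)/(19×2.472e-07) = 0.02507 Ω
Section 2: A = 2.44 mm² = 2.440e-06 m²
R₂ = (1.67×10^-8)(8.43)/(2.440e-06) = 0.0577 Ω
R = R₁ + R₂ = 0.08277 Ω
P = I²R = (18.2)² × 0.08277 = 27.4 W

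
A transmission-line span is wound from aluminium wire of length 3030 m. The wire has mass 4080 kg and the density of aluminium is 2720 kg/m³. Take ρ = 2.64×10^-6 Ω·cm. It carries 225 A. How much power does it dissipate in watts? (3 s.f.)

8180 W

ρ = 2.64×10^-6 Ω·cm = 2.64×10^-8 Ω·m
A = m/(density·L) = 4080/(2720×3030) = 4.9505e-04 m²
R = ρL/A = (2.64×10^-8)(3030)/(4.9505e-04) = 0.1616 Ω
P = I²R = (225)² × 0.1616 = 8180 W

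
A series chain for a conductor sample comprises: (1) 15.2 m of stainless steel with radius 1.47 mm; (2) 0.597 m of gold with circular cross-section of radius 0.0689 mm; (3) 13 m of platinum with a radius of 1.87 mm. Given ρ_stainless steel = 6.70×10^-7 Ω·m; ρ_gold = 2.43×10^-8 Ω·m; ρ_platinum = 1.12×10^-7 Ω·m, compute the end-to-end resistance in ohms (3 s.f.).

Seg 1: A = πr² = π(1.4700e-03 m)² = 6.789e-06 m²
R_1 = (6.70×10^-7)(15.2)/(6.789e-06) = 1.5 Ω
Seg 2: A = πr² = π(6.8900e-05 m)² = 1.491e-08 m²
R_2 = (2.43×10^-8)(0.597)/(1.491e-08) = 0.9727 Ω
Seg 3: A = πr² = π(1.8700e-03 m)² = 1.099e-05 m²
R_3 = (1.12×10^-7)(13)/(1.099e-05) = 0.1325 Ω
R_total = R_1 + R_2 + R_3 = 2.61 Ω

2.61 Ω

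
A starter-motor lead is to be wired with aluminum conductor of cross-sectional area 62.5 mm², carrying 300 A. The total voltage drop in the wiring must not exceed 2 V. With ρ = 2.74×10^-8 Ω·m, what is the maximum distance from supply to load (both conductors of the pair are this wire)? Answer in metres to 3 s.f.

7.60 m

A = 62.5 mm² = 6.250e-05 m²
L_max = V_max·A/(2·ρI) = (2)(6.250e-05)/(2×2.74×10^-8×300) = 7.60 m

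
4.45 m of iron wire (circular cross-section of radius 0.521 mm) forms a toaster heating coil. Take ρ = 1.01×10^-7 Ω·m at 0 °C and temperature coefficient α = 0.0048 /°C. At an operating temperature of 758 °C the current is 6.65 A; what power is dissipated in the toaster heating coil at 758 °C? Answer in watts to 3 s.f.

108 W

A = πr² = π(5.2100e-04 m)² = 8.528e-07 m²
R₍0₎ = ρL/A = (1.01×10^-7)(4.45)/(8.528e-07) = 0.5271 Ω
R₍758₎ = R₍0₎(1 + αΔT) = 0.5271 × (1 + 0.0048×758) = 2.445 Ω
P = I²R = (6.65)² × 2.445 = 108 W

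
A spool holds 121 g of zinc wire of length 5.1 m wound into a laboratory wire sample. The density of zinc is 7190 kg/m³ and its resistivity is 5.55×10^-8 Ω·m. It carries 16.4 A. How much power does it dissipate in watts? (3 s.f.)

A = m/(density·L) = 0.121/(7190×5.1) = 3.2998e-06 m²
R = ρL/A = (5.55×10^-8)(5.1)/(3.2998e-06) = 0.08578 Ω
P = I²R = (16.4)² × 0.08578 = 23.1 W

23.1 W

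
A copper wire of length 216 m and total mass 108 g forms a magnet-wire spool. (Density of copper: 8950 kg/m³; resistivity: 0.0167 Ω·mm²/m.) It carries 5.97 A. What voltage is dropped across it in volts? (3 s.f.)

ρ = 0.0167 Ω·mm²/m = 1.67×10^-8 Ω·m
A = m/(density·L) = 0.108/(8950×216) = 5.5866e-08 m²
R = ρL/A = (1.67×10^-8)(216)/(5.5866e-08) = 64.57 Ω
V = IR = 5.97 × 64.57 = 385 V

385 V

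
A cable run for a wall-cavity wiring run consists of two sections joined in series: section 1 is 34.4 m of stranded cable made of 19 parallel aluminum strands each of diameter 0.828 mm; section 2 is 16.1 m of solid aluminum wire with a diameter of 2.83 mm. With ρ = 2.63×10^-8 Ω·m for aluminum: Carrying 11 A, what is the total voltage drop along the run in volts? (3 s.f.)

Section 1: A_strand = π(4.1400e-04)² = 5.385e-07 m²; R₁ = ρL/(N·A_s) = (2.63×10^-8)(34.4)/(19×5.385e-07) = 0.08843 Ω
Section 2: A = π(d/2)² = π(1.4150e-03 m)² = 6.290e-06 m²
R₂ = (2.63×10^-8)(16.1)/(6.290e-06) = 0.06732 Ω
R = R₁ + R₂ = 0.1557 Ω
V = IR = 11 × 0.1557 = 1.71 V

1.71 V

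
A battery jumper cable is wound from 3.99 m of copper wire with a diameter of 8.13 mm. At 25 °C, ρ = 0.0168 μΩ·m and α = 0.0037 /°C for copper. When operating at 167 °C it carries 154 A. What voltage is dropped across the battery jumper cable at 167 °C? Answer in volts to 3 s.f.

0.303 V

ρ = 0.0168 μΩ·m = 1.68×10^-8 Ω·m
A = π(d/2)² = π(4.0650e-03 m)² = 5.191e-05 m²
R₍25₎ = ρL/A = (1.68×10^-8)(3.99)/(5.191e-05) = 0.001291 Ω
R₍167₎ = R₍25₎(1 + αΔT) = 0.001291 × (1 + 0.0037×142) = 0.00197 Ω
V = IR = 154 × 0.00197 = 0.303 V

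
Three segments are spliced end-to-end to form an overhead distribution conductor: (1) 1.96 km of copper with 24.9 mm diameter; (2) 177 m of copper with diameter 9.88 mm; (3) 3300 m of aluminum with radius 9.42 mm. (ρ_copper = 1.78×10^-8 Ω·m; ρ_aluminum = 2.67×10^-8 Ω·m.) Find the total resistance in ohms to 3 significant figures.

0.429 Ω

Seg 1: A = π(d/2)² = π(1.2450e-02 m)² = 4.870e-04 m²
R_1 = (1.78×10^-8)(1960)/(4.870e-04) = 0.07165 Ω
Seg 2: A = π(d/2)² = π(4.9400e-03 m)² = 7.667e-05 m²
R_2 = (1.78×10^-8)(177)/(7.667e-05) = 0.0411 Ω
Seg 3: A = πr² = π(9.4200e-03 m)² = 2.788e-04 m²
R_3 = (2.67×10^-8)(3300)/(2.788e-04) = 0.3161 Ω
R_total = R_1 + R_2 + R_3 = 0.429 Ω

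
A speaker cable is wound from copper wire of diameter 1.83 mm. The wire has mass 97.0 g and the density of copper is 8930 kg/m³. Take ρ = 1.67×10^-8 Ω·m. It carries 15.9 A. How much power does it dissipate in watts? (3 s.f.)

A = π(d/2)² = π(9.1500e-04 m)² = 2.6302e-06 m²
L = m/(density·A) = 0.097/(8930×2.6302e-06) = 4.13 m
R = ρL/A = (1.67×10^-8)(4.13)/(2.6302e-06) = 0.02622 Ω
P = I²R = (15.9)² × 0.02622 = 6.63 W

6.63 W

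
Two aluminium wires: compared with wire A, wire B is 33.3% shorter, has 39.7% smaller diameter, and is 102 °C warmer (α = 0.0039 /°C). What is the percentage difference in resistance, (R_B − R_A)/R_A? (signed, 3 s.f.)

R ∝ ρL/d² with ρ ∝ (1+αΔT), so R_B/R_A = (1 − 33.3/100) × (1 − 39.7/100)⁻² × (1 + 0.0039×102)
= 0.667 × 2.75 × 1.398 = 2.564
(R_B − R_A)/R_A = 2.564 − 1 = 156%

156%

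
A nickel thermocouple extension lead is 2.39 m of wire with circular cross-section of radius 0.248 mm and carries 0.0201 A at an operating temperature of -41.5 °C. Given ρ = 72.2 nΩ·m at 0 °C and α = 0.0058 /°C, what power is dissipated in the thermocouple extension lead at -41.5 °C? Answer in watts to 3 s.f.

2.74×10^-4 W

ρ = 72.2 nΩ·m = 7.22×10^-8 Ω·m
A = πr² = π(2.4800e-04 m)² = 1.932e-07 m²
R₍0₎ = ρL/A = (7.22×10^-8)(2.39)/(1.932e-07) = 0.8931 Ω
R₍-41.5₎ = R₍0₎(1 + αΔT) = 0.8931 × (1 + 0.0058×-41.5) = 0.6781 Ω
P = I²R = (0.0201)² × 0.6781 = 2.74×10^-4 W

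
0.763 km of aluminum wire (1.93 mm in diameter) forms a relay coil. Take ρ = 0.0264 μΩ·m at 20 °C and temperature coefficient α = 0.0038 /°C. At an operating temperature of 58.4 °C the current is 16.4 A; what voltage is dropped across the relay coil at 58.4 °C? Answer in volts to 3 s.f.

ρ = 0.0264 μΩ·m = 2.64×10^-8 Ω·m
A = π(d/2)² = π(9.6500e-04 m)² = 2.926e-06 m²
R₍20₎ = ρL/A = (2.64×10^-8)(763)/(2.926e-06) = 6.885 Ω
R₍58.4₎ = R₍20₎(1 + αΔT) = 6.885 × (1 + 0.0038×38.4) = 7.89 Ω
V = IR = 16.4 × 7.89 = 129 V

129 V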